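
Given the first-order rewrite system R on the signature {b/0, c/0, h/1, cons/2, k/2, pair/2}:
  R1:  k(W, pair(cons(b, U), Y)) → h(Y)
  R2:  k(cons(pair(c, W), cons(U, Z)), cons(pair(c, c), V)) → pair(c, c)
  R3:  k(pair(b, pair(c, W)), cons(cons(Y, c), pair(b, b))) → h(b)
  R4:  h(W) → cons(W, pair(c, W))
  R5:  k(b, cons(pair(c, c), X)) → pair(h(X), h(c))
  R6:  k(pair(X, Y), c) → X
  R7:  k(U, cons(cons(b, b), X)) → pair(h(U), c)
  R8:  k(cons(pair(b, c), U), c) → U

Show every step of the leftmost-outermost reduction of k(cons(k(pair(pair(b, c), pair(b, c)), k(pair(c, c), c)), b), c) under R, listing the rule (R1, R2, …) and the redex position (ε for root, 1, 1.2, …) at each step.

b

1. k(cons(k(pair(pair(b, c), pair(b, c)), k(pair(c, c), c)), b), c)  →  k(cons(k(pair(pair(b, c), pair(b, c)), c), b), c)   [R6 at 1.1.2]
2. k(cons(k(pair(pair(b, c), pair(b, c)), c), b), c)  →  k(cons(pair(b, c), b), c)   [R6 at 1.1]
3. k(cons(pair(b, c), b), c)  →  b   [R8 at ε]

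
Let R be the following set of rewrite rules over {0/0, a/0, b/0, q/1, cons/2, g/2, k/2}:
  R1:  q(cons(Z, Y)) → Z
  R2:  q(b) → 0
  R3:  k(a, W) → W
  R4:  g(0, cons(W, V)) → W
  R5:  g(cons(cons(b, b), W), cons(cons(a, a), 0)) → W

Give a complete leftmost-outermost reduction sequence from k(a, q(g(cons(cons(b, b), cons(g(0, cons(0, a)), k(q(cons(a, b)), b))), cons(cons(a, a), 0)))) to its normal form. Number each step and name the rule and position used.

1. k(a, q(g(cons(cons(b, b), cons(g(0, cons(0, a)), k(q(cons(a, b)), b))), cons(cons(a, a), 0))))  →  q(g(cons(cons(b, b), cons(g(0, cons(0, a)), k(q(cons(a, b)), b))), cons(cons(a, a), 0)))   [R3 at ε]
2. q(g(cons(cons(b, b), cons(g(0, cons(0, a)), k(q(cons(a, b)), b))), cons(cons(a, a), 0)))  →  q(cons(g(0, cons(0, a)), k(q(cons(a, b)), b)))   [R5 at 1]
3. q(cons(g(0, cons(0, a)), k(q(cons(a, b)), b)))  →  g(0, cons(0, a))   [R1 at ε]
4. g(0, cons(0, a))  →  0   [R4 at ε]

0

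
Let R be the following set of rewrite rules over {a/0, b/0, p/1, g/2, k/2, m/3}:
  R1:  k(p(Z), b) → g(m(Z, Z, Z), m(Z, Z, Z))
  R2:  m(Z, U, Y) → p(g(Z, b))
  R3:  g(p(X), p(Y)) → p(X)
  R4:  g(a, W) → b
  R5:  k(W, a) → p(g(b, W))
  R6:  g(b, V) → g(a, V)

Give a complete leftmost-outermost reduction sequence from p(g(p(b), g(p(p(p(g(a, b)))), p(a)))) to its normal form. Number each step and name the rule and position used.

1. p(g(p(b), g(p(p(p(g(a, b)))), p(a))))  →  p(g(p(b), p(p(p(g(a, b))))))   [R3 at 1.2]
2. p(g(p(b), p(p(p(g(a, b))))))  →  p(p(b))   [R3 at 1]

p(p(b))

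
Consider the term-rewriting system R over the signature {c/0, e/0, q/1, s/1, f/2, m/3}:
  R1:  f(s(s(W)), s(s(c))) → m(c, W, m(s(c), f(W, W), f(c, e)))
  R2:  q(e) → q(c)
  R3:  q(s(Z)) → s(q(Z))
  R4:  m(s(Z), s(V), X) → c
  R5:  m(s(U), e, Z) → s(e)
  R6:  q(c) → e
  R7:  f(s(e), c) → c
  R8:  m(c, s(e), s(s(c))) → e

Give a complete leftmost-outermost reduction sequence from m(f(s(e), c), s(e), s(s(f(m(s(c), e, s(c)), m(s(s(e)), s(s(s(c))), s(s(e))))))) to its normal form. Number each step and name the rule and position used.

e

1. m(f(s(e), c), s(e), s(s(f(m(s(c), e, s(c)), m(s(s(e)), s(s(s(c))), s(s(e)))))))  →  m(c, s(e), s(s(f(m(s(c), e, s(c)), m(s(s(e)), s(s(s(c))), s(s(e)))))))   [R7 at 1]
2. m(c, s(e), s(s(f(m(s(c), e, s(c)), m(s(s(e)), s(s(s(c))), s(s(e)))))))  →  m(c, s(e), s(s(f(s(e), m(s(s(e)), s(s(s(c))), s(s(e)))))))   [R5 at 3.1.1.1]
3. m(c, s(e), s(s(f(s(e), m(s(s(e)), s(s(s(c))), s(s(e)))))))  →  m(c, s(e), s(s(f(s(e), c))))   [R4 at 3.1.1.2]
4. m(c, s(e), s(s(f(s(e), c))))  →  m(c, s(e), s(s(c)))   [R7 at 3.1.1]
5. m(c, s(e), s(s(c)))  →  e   [R8 at ε]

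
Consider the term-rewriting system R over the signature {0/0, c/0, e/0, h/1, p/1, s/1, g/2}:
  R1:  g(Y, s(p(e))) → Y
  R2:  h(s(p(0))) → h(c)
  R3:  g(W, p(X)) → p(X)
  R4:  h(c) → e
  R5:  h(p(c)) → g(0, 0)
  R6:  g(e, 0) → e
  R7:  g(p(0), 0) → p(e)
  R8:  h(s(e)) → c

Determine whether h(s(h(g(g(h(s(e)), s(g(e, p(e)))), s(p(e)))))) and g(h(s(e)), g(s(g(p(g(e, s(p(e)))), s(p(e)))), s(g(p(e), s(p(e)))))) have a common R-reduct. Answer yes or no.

yes — NF(t₁) = c, NF(t₂) = c

Reduce t₁ = h(s(h(g(g(h(s(e)), s(g(e, p(e)))), s(p(e)))))):
1. h(s(h(g(g(h(s(e)), s(g(e, p(e)))), s(p(e))))))  →  h(s(h(g(h(s(e)), s(g(e, p(e)))))))   [R1 at 1.1.1]
2. h(s(h(g(h(s(e)), s(g(e, p(e)))))))  →  h(s(h(g(c, s(g(e, p(e)))))))   [R8 at 1.1.1.1]
3. h(s(h(g(c, s(g(e, p(e)))))))  →  h(s(h(g(c, s(p(e))))))   [R3 at 1.1.1.2.1]
4. h(s(h(g(c, s(p(e))))))  →  h(s(h(c)))   [R1 at 1.1.1]
5. h(s(h(c)))  →  h(s(e))   [R4 at 1.1]
6. h(s(e))  →  c   [R8 at ε]

Reduce t₂ = g(h(s(e)), g(s(g(p(g(e, s(p(e)))), s(p(e)))), s(g(p(e), s(p(e)))))):
1. g(h(s(e)), g(s(g(p(g(e, s(p(e)))), s(p(e)))), s(g(p(e), s(p(e))))))  →  g(c, g(s(g(p(g(e, s(p(e)))), s(p(e)))), s(g(p(e), s(p(e))))))   [R8 at 1]
2. g(c, g(s(g(p(g(e, s(p(e)))), s(p(e)))), s(g(p(e), s(p(e))))))  →  g(c, g(s(p(g(e, s(p(e))))), s(g(p(e), s(p(e))))))   [R1 at 2.1.1]
3. g(c, g(s(p(g(e, s(p(e))))), s(g(p(e), s(p(e))))))  →  g(c, g(s(p(e)), s(g(p(e), s(p(e))))))   [R1 at 2.1.1.1]
4. g(c, g(s(p(e)), s(g(p(e), s(p(e))))))  →  g(c, g(s(p(e)), s(p(e))))   [R1 at 2.2.1]
5. g(c, g(s(p(e)), s(p(e))))  →  g(c, s(p(e)))   [R1 at 2]
6. g(c, s(p(e)))  →  c   [R1 at ε]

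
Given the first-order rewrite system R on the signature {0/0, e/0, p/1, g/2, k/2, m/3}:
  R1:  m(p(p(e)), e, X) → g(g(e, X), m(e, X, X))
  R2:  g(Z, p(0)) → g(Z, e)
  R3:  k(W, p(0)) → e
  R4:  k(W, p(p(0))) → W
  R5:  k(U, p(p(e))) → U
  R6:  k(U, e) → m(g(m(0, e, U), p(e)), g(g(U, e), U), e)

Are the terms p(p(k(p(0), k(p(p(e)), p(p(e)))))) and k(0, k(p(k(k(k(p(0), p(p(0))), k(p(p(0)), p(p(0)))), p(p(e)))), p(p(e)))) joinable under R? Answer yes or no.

no — NF(t₁) = p(p(p(0))), NF(t₂) = 0

Reduce t₁ = p(p(k(p(0), k(p(p(e)), p(p(e)))))):
1. p(p(k(p(0), k(p(p(e)), p(p(e))))))  →  p(p(k(p(0), p(p(e)))))   [R5 at 1.1.2]
2. p(p(k(p(0), p(p(e)))))  →  p(p(p(0)))   [R5 at 1.1]

Reduce t₂ = k(0, k(p(k(k(k(p(0), p(p(0))), k(p(p(0)), p(p(0)))), p(p(e)))), p(p(e)))):
1. k(0, k(p(k(k(k(p(0), p(p(0))), k(p(p(0)), p(p(0)))), p(p(e)))), p(p(e))))  →  k(0, p(k(k(k(p(0), p(p(0))), k(p(p(0)), p(p(0)))), p(p(e)))))   [R5 at 2]
2. k(0, p(k(k(k(p(0), p(p(0))), k(p(p(0)), p(p(0)))), p(p(e)))))  →  k(0, p(k(k(p(0), p(p(0))), k(p(p(0)), p(p(0))))))   [R5 at 2.1]
3. k(0, p(k(k(p(0), p(p(0))), k(p(p(0)), p(p(0))))))  →  k(0, p(k(p(0), k(p(p(0)), p(p(0))))))   [R4 at 2.1.1]
4. k(0, p(k(p(0), k(p(p(0)), p(p(0))))))  →  k(0, p(k(p(0), p(p(0)))))   [R4 at 2.1.2]
5. k(0, p(k(p(0), p(p(0)))))  →  k(0, p(p(0)))   [R4 at 2.1]
6. k(0, p(p(0)))  →  0   [R4 at ε]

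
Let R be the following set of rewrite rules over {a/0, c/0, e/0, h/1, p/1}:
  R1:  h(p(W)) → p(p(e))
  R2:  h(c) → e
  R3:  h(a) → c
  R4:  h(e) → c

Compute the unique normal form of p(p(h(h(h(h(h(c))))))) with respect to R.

1. p(p(h(h(h(h(h(c)))))))  →  p(p(h(h(h(h(e))))))   [R2 at 1.1.1.1.1.1]
2. p(p(h(h(h(h(e))))))  →  p(p(h(h(h(c)))))   [R4 at 1.1.1.1.1]
3. p(p(h(h(h(c)))))  →  p(p(h(h(e))))   [R2 at 1.1.1.1]
4. p(p(h(h(e))))  →  p(p(h(c)))   [R4 at 1.1.1]
5. p(p(h(c)))  →  p(p(e))   [R2 at 1.1]

p(p(e))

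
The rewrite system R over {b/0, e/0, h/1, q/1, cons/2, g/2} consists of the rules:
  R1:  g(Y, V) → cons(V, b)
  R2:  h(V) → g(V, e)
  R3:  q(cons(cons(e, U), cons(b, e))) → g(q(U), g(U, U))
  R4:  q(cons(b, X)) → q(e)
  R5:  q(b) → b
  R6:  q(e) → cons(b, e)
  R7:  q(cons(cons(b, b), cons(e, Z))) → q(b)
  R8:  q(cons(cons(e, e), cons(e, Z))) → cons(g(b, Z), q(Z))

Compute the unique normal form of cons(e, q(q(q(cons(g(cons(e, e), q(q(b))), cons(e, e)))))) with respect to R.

1. cons(e, q(q(q(cons(g(cons(e, e), q(q(b))), cons(e, e))))))  →  cons(e, q(q(q(cons(cons(q(q(b)), b), cons(e, e))))))   [R1 at 2.1.1.1.1]
2. cons(e, q(q(q(cons(cons(q(q(b)), b), cons(e, e))))))  →  cons(e, q(q(q(cons(cons(q(b), b), cons(e, e))))))   [R5 at 2.1.1.1.1.1.1]
3. cons(e, q(q(q(cons(cons(q(b), b), cons(e, e))))))  →  cons(e, q(q(q(cons(cons(b, b), cons(e, e))))))   [R5 at 2.1.1.1.1.1]
4. cons(e, q(q(q(cons(cons(b, b), cons(e, e))))))  →  cons(e, q(q(q(b))))   [R7 at 2.1.1]
5. cons(e, q(q(q(b))))  →  cons(e, q(q(b)))   [R5 at 2.1.1]
6. cons(e, q(q(b)))  →  cons(e, q(b))   [R5 at 2.1]
7. cons(e, q(b))  →  cons(e, b)   [R5 at 2]

cons(e, b)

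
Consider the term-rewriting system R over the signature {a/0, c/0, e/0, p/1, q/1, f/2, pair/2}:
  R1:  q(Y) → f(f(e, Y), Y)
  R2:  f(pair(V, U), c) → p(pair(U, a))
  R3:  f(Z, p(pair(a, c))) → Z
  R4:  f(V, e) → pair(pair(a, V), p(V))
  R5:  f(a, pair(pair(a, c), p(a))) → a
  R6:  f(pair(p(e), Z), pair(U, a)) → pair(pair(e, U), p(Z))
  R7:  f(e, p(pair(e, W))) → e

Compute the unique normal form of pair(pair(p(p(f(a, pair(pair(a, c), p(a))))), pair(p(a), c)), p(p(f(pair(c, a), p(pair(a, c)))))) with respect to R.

pair(pair(p(p(a)), pair(p(a), c)), p(p(pair(c, a))))

1. pair(pair(p(p(f(a, pair(pair(a, c), p(a))))), pair(p(a), c)), p(p(f(pair(c, a), p(pair(a, c))))))  →  pair(pair(p(p(a)), pair(p(a), c)), p(p(f(pair(c, a), p(pair(a, c))))))   [R5 at 1.1.1.1]
2. pair(pair(p(p(a)), pair(p(a), c)), p(p(f(pair(c, a), p(pair(a, c))))))  →  pair(pair(p(p(a)), pair(p(a), c)), p(p(pair(c, a))))   [R3 at 2.1.1]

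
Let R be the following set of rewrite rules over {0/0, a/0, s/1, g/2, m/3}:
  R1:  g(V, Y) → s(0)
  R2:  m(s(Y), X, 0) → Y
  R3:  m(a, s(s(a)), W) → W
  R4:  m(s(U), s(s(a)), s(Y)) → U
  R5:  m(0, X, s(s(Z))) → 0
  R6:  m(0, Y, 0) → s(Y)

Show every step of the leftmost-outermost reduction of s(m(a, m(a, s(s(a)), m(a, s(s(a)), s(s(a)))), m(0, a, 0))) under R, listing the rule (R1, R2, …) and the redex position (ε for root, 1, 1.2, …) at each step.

1. s(m(a, m(a, s(s(a)), m(a, s(s(a)), s(s(a)))), m(0, a, 0)))  →  s(m(a, m(a, s(s(a)), s(s(a))), m(0, a, 0)))   [R3 at 1.2]
2. s(m(a, m(a, s(s(a)), s(s(a))), m(0, a, 0)))  →  s(m(a, s(s(a)), m(0, a, 0)))   [R3 at 1.2]
3. s(m(a, s(s(a)), m(0, a, 0)))  →  s(m(0, a, 0))   [R3 at 1]
4. s(m(0, a, 0))  →  s(s(a))   [R6 at 1]

s(s(a))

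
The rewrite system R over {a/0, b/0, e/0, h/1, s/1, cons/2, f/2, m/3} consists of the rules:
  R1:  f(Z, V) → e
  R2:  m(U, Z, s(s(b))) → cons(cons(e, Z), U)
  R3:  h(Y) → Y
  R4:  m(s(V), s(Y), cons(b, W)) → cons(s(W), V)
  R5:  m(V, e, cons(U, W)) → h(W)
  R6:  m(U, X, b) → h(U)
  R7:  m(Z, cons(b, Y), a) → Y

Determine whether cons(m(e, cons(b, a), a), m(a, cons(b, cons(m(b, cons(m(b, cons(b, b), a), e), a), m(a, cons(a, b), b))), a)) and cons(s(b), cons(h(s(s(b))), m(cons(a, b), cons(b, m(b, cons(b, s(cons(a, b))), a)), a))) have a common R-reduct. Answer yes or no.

Reduce t₁ = cons(m(e, cons(b, a), a), m(a, cons(b, cons(m(b, cons(m(b, cons(b, b), a), e), a), m(a, cons(a, b), b))), a)):
1. cons(m(e, cons(b, a), a), m(a, cons(b, cons(m(b, cons(m(b, cons(b, b), a), e), a), m(a, cons(a, b), b))), a))  →  cons(a, m(a, cons(b, cons(m(b, cons(m(b, cons(b, b), a), e), a), m(a, cons(a, b), b))), a))   [R7 at 1]
2. cons(a, m(a, cons(b, cons(m(b, cons(m(b, cons(b, b), a), e), a), m(a, cons(a, b), b))), a))  →  cons(a, cons(m(b, cons(m(b, cons(b, b), a), e), a), m(a, cons(a, b), b)))   [R7 at 2]
3. cons(a, cons(m(b, cons(m(b, cons(b, b), a), e), a), m(a, cons(a, b), b)))  →  cons(a, cons(m(b, cons(b, e), a), m(a, cons(a, b), b)))   [R7 at 2.1.2.1]
4. cons(a, cons(m(b, cons(b, e), a), m(a, cons(a, b), b)))  →  cons(a, cons(e, m(a, cons(a, b), b)))   [R7 at 2.1]
5. cons(a, cons(e, m(a, cons(a, b), b)))  →  cons(a, cons(e, h(a)))   [R6 at 2.2]
6. cons(a, cons(e, h(a)))  →  cons(a, cons(e, a))   [R3 at 2.2]

Reduce t₂ = cons(s(b), cons(h(s(s(b))), m(cons(a, b), cons(b, m(b, cons(b, s(cons(a, b))), a)), a))):
1. cons(s(b), cons(h(s(s(b))), m(cons(a, b), cons(b, m(b, cons(b, s(cons(a, b))), a)), a)))  →  cons(s(b), cons(s(s(b)), m(cons(a, b), cons(b, m(b, cons(b, s(cons(a, b))), a)), a)))   [R3 at 2.1]
2. cons(s(b), cons(s(s(b)), m(cons(a, b), cons(b, m(b, cons(b, s(cons(a, b))), a)), a)))  →  cons(s(b), cons(s(s(b)), m(b, cons(b, s(cons(a, b))), a)))   [R7 at 2.2]
3. cons(s(b), cons(s(s(b)), m(b, cons(b, s(cons(a, b))), a)))  →  cons(s(b), cons(s(s(b)), s(cons(a, b))))   [R7 at 2.2]

no — NF(t₁) = cons(a, cons(e, a)), NF(t₂) = cons(s(b), cons(s(s(b)), s(cons(a, b))))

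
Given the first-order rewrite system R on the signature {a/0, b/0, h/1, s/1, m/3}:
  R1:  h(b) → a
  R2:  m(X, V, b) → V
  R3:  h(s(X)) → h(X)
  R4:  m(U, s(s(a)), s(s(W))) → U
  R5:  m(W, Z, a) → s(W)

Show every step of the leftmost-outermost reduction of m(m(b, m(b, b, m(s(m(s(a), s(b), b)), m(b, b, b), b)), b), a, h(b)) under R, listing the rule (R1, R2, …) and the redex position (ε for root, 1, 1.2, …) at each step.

s(b)

1. m(m(b, m(b, b, m(s(m(s(a), s(b), b)), m(b, b, b), b)), b), a, h(b))  →  m(m(b, b, m(s(m(s(a), s(b), b)), m(b, b, b), b)), a, h(b))   [R2 at 1]
2. m(m(b, b, m(s(m(s(a), s(b), b)), m(b, b, b), b)), a, h(b))  →  m(m(b, b, m(b, b, b)), a, h(b))   [R2 at 1.3]
3. m(m(b, b, m(b, b, b)), a, h(b))  →  m(m(b, b, b), a, h(b))   [R2 at 1.3]
4. m(m(b, b, b), a, h(b))  →  m(b, a, h(b))   [R2 at 1]
5. m(b, a, h(b))  →  m(b, a, a)   [R1 at 3]
6. m(b, a, a)  →  s(b)   [R5 at ε]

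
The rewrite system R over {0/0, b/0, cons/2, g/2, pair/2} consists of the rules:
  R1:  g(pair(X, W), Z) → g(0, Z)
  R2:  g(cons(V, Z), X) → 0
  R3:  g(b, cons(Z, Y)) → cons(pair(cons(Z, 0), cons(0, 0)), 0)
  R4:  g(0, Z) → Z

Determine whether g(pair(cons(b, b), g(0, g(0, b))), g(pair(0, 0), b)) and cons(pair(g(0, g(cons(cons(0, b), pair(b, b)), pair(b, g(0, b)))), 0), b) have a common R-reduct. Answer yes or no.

Reduce t₁ = g(pair(cons(b, b), g(0, g(0, b))), g(pair(0, 0), b)):
1. g(pair(cons(b, b), g(0, g(0, b))), g(pair(0, 0), b))  →  g(0, g(pair(0, 0), b))   [R1 at ε]
2. g(0, g(pair(0, 0), b))  →  g(pair(0, 0), b)   [R4 at ε]
3. g(pair(0, 0), b)  →  g(0, b)   [R1 at ε]
4. g(0, b)  →  b   [R4 at ε]

Reduce t₂ = cons(pair(g(0, g(cons(cons(0, b), pair(b, b)), pair(b, g(0, b)))), 0), b):
1. cons(pair(g(0, g(cons(cons(0, b), pair(b, b)), pair(b, g(0, b)))), 0), b)  →  cons(pair(g(cons(cons(0, b), pair(b, b)), pair(b, g(0, b))), 0), b)   [R4 at 1.1]
2. cons(pair(g(cons(cons(0, b), pair(b, b)), pair(b, g(0, b))), 0), b)  →  cons(pair(0, 0), b)   [R2 at 1.1]

no — NF(t₁) = b, NF(t₂) = cons(pair(0, 0), b)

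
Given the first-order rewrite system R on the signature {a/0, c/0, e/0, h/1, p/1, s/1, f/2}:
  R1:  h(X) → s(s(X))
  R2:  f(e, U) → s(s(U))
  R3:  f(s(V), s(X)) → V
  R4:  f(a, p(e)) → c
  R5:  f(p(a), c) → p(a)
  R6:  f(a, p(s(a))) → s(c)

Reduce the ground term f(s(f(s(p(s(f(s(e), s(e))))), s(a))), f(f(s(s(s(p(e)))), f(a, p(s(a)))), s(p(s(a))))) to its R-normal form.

p(s(e))

1. f(s(f(s(p(s(f(s(e), s(e))))), s(a))), f(f(s(s(s(p(e)))), f(a, p(s(a)))), s(p(s(a)))))  →  f(s(p(s(f(s(e), s(e))))), f(f(s(s(s(p(e)))), f(a, p(s(a)))), s(p(s(a)))))   [R3 at 1.1]
2. f(s(p(s(f(s(e), s(e))))), f(f(s(s(s(p(e)))), f(a, p(s(a)))), s(p(s(a)))))  →  f(s(p(s(e))), f(f(s(s(s(p(e)))), f(a, p(s(a)))), s(p(s(a)))))   [R3 at 1.1.1.1]
3. f(s(p(s(e))), f(f(s(s(s(p(e)))), f(a, p(s(a)))), s(p(s(a)))))  →  f(s(p(s(e))), f(f(s(s(s(p(e)))), s(c)), s(p(s(a)))))   [R6 at 2.1.2]
4. f(s(p(s(e))), f(f(s(s(s(p(e)))), s(c)), s(p(s(a)))))  →  f(s(p(s(e))), f(s(s(p(e))), s(p(s(a)))))   [R3 at 2.1]
5. f(s(p(s(e))), f(s(s(p(e))), s(p(s(a)))))  →  f(s(p(s(e))), s(p(e)))   [R3 at 2]
6. f(s(p(s(e))), s(p(e)))  →  p(s(e))   [R3 at ε]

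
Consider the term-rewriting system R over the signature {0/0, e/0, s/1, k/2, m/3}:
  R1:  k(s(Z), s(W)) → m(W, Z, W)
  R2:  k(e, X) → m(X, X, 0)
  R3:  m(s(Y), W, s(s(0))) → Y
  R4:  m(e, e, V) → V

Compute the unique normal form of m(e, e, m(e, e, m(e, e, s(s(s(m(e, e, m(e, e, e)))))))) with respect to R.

1. m(e, e, m(e, e, m(e, e, s(s(s(m(e, e, m(e, e, e))))))))  →  m(e, e, m(e, e, s(s(s(m(e, e, m(e, e, e)))))))   [R4 at ε]
2. m(e, e, m(e, e, s(s(s(m(e, e, m(e, e, e)))))))  →  m(e, e, s(s(s(m(e, e, m(e, e, e))))))   [R4 at ε]
3. m(e, e, s(s(s(m(e, e, m(e, e, e))))))  →  s(s(s(m(e, e, m(e, e, e)))))   [R4 at ε]
4. s(s(s(m(e, e, m(e, e, e)))))  →  s(s(s(m(e, e, e))))   [R4 at 1.1.1]
5. s(s(s(m(e, e, e))))  →  s(s(s(e)))   [R4 at 1.1.1]

s(s(s(e)))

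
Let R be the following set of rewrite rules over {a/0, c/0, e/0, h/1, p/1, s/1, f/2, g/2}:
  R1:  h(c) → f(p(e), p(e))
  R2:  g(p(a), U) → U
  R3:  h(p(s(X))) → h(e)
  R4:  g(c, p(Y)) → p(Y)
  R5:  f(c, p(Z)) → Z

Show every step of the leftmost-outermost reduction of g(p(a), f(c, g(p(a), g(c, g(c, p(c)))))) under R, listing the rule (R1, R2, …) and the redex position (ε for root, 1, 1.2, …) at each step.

c

1. g(p(a), f(c, g(p(a), g(c, g(c, p(c))))))  →  f(c, g(p(a), g(c, g(c, p(c)))))   [R2 at ε]
2. f(c, g(p(a), g(c, g(c, p(c)))))  →  f(c, g(c, g(c, p(c))))   [R2 at 2]
3. f(c, g(c, g(c, p(c))))  →  f(c, g(c, p(c)))   [R4 at 2.2]
4. f(c, g(c, p(c)))  →  f(c, p(c))   [R4 at 2]
5. f(c, p(c))  →  c   [R5 at ε]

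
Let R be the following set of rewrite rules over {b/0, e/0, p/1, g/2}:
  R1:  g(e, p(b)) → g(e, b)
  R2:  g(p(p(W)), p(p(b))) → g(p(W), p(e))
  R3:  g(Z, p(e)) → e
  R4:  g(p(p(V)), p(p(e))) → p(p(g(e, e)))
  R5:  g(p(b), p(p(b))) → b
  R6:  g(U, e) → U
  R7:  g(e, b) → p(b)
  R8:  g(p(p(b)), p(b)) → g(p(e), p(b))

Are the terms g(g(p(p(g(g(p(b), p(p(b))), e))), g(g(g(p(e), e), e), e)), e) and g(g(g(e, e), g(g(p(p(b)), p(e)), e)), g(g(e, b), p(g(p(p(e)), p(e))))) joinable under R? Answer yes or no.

yes — NF(t₁) = e, NF(t₂) = e

Reduce t₁ = g(g(p(p(g(g(p(b), p(p(b))), e))), g(g(g(p(e), e), e), e)), e):
1. g(g(p(p(g(g(p(b), p(p(b))), e))), g(g(g(p(e), e), e), e)), e)  →  g(p(p(g(g(p(b), p(p(b))), e))), g(g(g(p(e), e), e), e))   [R6 at ε]
2. g(p(p(g(g(p(b), p(p(b))), e))), g(g(g(p(e), e), e), e))  →  g(p(p(g(p(b), p(p(b))))), g(g(g(p(e), e), e), e))   [R6 at 1.1.1]
3. g(p(p(g(p(b), p(p(b))))), g(g(g(p(e), e), e), e))  →  g(p(p(b)), g(g(g(p(e), e), e), e))   [R5 at 1.1.1]
4. g(p(p(b)), g(g(g(p(e), e), e), e))  →  g(p(p(b)), g(g(p(e), e), e))   [R6 at 2]
5. g(p(p(b)), g(g(p(e), e), e))  →  g(p(p(b)), g(p(e), e))   [R6 at 2]
6. g(p(p(b)), g(p(e), e))  →  g(p(p(b)), p(e))   [R6 at 2]
7. g(p(p(b)), p(e))  →  e   [R3 at ε]

Reduce t₂ = g(g(g(e, e), g(g(p(p(b)), p(e)), e)), g(g(e, b), p(g(p(p(e)), p(e))))):
1. g(g(g(e, e), g(g(p(p(b)), p(e)), e)), g(g(e, b), p(g(p(p(e)), p(e)))))  →  g(g(e, g(g(p(p(b)), p(e)), e)), g(g(e, b), p(g(p(p(e)), p(e)))))   [R6 at 1.1]
2. g(g(e, g(g(p(p(b)), p(e)), e)), g(g(e, b), p(g(p(p(e)), p(e)))))  →  g(g(e, g(p(p(b)), p(e))), g(g(e, b), p(g(p(p(e)), p(e)))))   [R6 at 1.2]
3. g(g(e, g(p(p(b)), p(e))), g(g(e, b), p(g(p(p(e)), p(e)))))  →  g(g(e, e), g(g(e, b), p(g(p(p(e)), p(e)))))   [R3 at 1.2]
4. g(g(e, e), g(g(e, b), p(g(p(p(e)), p(e)))))  →  g(e, g(g(e, b), p(g(p(p(e)), p(e)))))   [R6 at 1]
5. g(e, g(g(e, b), p(g(p(p(e)), p(e)))))  →  g(e, g(p(b), p(g(p(p(e)), p(e)))))   [R7 at 2.1]
6. g(e, g(p(b), p(g(p(p(e)), p(e)))))  →  g(e, g(p(b), p(e)))   [R3 at 2.2.1]
7. g(e, g(p(b), p(e)))  →  g(e, e)   [R3 at 2]
8. g(e, e)  →  e   [R6 at ε]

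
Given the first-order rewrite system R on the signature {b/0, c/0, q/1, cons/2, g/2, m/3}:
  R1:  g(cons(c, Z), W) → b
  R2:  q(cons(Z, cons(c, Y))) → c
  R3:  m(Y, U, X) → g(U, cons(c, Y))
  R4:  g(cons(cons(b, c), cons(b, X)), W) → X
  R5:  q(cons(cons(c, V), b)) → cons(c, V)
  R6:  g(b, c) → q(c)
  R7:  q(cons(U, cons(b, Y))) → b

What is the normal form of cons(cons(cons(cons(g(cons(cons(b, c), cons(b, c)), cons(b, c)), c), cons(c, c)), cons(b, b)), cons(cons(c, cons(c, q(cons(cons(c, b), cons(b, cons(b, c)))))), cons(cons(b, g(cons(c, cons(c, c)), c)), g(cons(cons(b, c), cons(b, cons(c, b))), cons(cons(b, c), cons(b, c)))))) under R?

1. cons(cons(cons(cons(g(cons(cons(b, c), cons(b, c)), cons(b, c)), c), cons(c, c)), cons(b, b)), cons(cons(c, cons(c, q(cons(cons(c, b), cons(b, cons(b, c)))))), cons(cons(b, g(cons(c, cons(c, c)), c)), g(cons(cons(b, c), cons(b, cons(c, b))), cons(cons(b, c), cons(b, c))))))  →  cons(cons(cons(cons(c, c), cons(c, c)), cons(b, b)), cons(cons(c, cons(c, q(cons(cons(c, b), cons(b, cons(b, c)))))), cons(cons(b, g(cons(c, cons(c, c)), c)), g(cons(cons(b, c), cons(b, cons(c, b))), cons(cons(b, c), cons(b, c))))))   [R4 at 1.1.1.1]
2. cons(cons(cons(cons(c, c), cons(c, c)), cons(b, b)), cons(cons(c, cons(c, q(cons(cons(c, b), cons(b, cons(b, c)))))), cons(cons(b, g(cons(c, cons(c, c)), c)), g(cons(cons(b, c), cons(b, cons(c, b))), cons(cons(b, c), cons(b, c))))))  →  cons(cons(cons(cons(c, c), cons(c, c)), cons(b, b)), cons(cons(c, cons(c, b)), cons(cons(b, g(cons(c, cons(c, c)), c)), g(cons(cons(b, c), cons(b, cons(c, b))), cons(cons(b, c), cons(b, c))))))   [R7 at 2.1.2.2]
3. cons(cons(cons(cons(c, c), cons(c, c)), cons(b, b)), cons(cons(c, cons(c, b)), cons(cons(b, g(cons(c, cons(c, c)), c)), g(cons(cons(b, c), cons(b, cons(c, b))), cons(cons(b, c), cons(b, c))))))  →  cons(cons(cons(cons(c, c), cons(c, c)), cons(b, b)), cons(cons(c, cons(c, b)), cons(cons(b, b), g(cons(cons(b, c), cons(b, cons(c, b))), cons(cons(b, c), cons(b, c))))))   [R1 at 2.2.1.2]
4. cons(cons(cons(cons(c, c), cons(c, c)), cons(b, b)), cons(cons(c, cons(c, b)), cons(cons(b, b), g(cons(cons(b, c), cons(b, cons(c, b))), cons(cons(b, c), cons(b, c))))))  →  cons(cons(cons(cons(c, c), cons(c, c)), cons(b, b)), cons(cons(c, cons(c, b)), cons(cons(b, b), cons(c, b))))   [R4 at 2.2.2]

cons(cons(cons(cons(c, c), cons(c, c)), cons(b, b)), cons(cons(c, cons(c, b)), cons(cons(b, b), cons(c, b))))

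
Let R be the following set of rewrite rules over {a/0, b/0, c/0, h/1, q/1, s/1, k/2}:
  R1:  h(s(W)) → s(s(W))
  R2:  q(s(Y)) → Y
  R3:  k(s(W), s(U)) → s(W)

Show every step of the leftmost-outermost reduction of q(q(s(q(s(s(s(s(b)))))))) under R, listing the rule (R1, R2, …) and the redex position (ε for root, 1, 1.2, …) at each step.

1. q(q(s(q(s(s(s(s(b))))))))  →  q(q(s(s(s(s(b))))))   [R2 at 1]
2. q(q(s(s(s(s(b))))))  →  q(s(s(s(b))))   [R2 at 1]
3. q(s(s(s(b))))  →  s(s(b))   [R2 at ε]

s(s(b))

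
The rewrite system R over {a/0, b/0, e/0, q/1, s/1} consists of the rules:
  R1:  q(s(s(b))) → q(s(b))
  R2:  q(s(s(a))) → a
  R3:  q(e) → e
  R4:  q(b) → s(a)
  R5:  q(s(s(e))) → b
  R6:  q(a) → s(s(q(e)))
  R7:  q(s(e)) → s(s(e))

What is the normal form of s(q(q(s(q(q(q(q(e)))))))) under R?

1. s(q(q(s(q(q(q(q(e))))))))  →  s(q(q(s(q(q(q(e)))))))   [R3 at 1.1.1.1.1.1.1]
2. s(q(q(s(q(q(q(e)))))))  →  s(q(q(s(q(q(e))))))   [R3 at 1.1.1.1.1.1]
3. s(q(q(s(q(q(e))))))  →  s(q(q(s(q(e)))))   [R3 at 1.1.1.1.1]
4. s(q(q(s(q(e)))))  →  s(q(q(s(e))))   [R3 at 1.1.1.1]
5. s(q(q(s(e))))  →  s(q(s(s(e))))   [R7 at 1.1]
6. s(q(s(s(e))))  →  s(b)   [R5 at 1]

s(b)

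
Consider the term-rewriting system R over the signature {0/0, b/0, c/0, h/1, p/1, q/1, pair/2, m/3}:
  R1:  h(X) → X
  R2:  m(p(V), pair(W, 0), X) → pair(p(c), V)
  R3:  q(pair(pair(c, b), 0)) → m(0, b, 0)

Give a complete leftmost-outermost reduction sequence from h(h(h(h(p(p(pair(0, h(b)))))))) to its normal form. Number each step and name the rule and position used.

p(p(pair(0, b)))

1. h(h(h(h(p(p(pair(0, h(b))))))))  →  h(h(h(p(p(pair(0, h(b)))))))   [R1 at ε]
2. h(h(h(p(p(pair(0, h(b)))))))  →  h(h(p(p(pair(0, h(b))))))   [R1 at ε]
3. h(h(p(p(pair(0, h(b))))))  →  h(p(p(pair(0, h(b)))))   [R1 at ε]
4. h(p(p(pair(0, h(b)))))  →  p(p(pair(0, h(b))))   [R1 at ε]
5. p(p(pair(0, h(b))))  →  p(p(pair(0, b)))   [R1 at 1.1.2]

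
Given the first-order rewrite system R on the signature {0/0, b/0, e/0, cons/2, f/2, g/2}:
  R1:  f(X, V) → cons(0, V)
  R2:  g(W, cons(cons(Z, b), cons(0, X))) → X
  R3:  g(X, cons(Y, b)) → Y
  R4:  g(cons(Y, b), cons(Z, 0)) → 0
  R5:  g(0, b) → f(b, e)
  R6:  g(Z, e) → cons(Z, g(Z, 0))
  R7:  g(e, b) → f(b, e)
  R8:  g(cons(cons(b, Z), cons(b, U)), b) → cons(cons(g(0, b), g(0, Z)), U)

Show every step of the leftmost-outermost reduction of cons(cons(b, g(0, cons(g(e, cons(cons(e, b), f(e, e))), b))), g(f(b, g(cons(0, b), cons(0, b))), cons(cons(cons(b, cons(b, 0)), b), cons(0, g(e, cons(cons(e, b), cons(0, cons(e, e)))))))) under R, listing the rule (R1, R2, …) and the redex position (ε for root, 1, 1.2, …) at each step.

1. cons(cons(b, g(0, cons(g(e, cons(cons(e, b), f(e, e))), b))), g(f(b, g(cons(0, b), cons(0, b))), cons(cons(cons(b, cons(b, 0)), b), cons(0, g(e, cons(cons(e, b), cons(0, cons(e, e))))))))  →  cons(cons(b, g(e, cons(cons(e, b), f(e, e)))), g(f(b, g(cons(0, b), cons(0, b))), cons(cons(cons(b, cons(b, 0)), b), cons(0, g(e, cons(cons(e, b), cons(0, cons(e, e))))))))   [R3 at 1.2]
2. cons(cons(b, g(e, cons(cons(e, b), f(e, e)))), g(f(b, g(cons(0, b), cons(0, b))), cons(cons(cons(b, cons(b, 0)), b), cons(0, g(e, cons(cons(e, b), cons(0, cons(e, e))))))))  →  cons(cons(b, g(e, cons(cons(e, b), cons(0, e)))), g(f(b, g(cons(0, b), cons(0, b))), cons(cons(cons(b, cons(b, 0)), b), cons(0, g(e, cons(cons(e, b), cons(0, cons(e, e))))))))   [R1 at 1.2.2.2]
3. cons(cons(b, g(e, cons(cons(e, b), cons(0, e)))), g(f(b, g(cons(0, b), cons(0, b))), cons(cons(cons(b, cons(b, 0)), b), cons(0, g(e, cons(cons(e, b), cons(0, cons(e, e))))))))  →  cons(cons(b, e), g(f(b, g(cons(0, b), cons(0, b))), cons(cons(cons(b, cons(b, 0)), b), cons(0, g(e, cons(cons(e, b), cons(0, cons(e, e))))))))   [R2 at 1.2]
4. cons(cons(b, e), g(f(b, g(cons(0, b), cons(0, b))), cons(cons(cons(b, cons(b, 0)), b), cons(0, g(e, cons(cons(e, b), cons(0, cons(e, e))))))))  →  cons(cons(b, e), g(e, cons(cons(e, b), cons(0, cons(e, e)))))   [R2 at 2]
5. cons(cons(b, e), g(e, cons(cons(e, b), cons(0, cons(e, e)))))  →  cons(cons(b, e), cons(e, e))   [R2 at 2]

cons(cons(b, e), cons(e, e))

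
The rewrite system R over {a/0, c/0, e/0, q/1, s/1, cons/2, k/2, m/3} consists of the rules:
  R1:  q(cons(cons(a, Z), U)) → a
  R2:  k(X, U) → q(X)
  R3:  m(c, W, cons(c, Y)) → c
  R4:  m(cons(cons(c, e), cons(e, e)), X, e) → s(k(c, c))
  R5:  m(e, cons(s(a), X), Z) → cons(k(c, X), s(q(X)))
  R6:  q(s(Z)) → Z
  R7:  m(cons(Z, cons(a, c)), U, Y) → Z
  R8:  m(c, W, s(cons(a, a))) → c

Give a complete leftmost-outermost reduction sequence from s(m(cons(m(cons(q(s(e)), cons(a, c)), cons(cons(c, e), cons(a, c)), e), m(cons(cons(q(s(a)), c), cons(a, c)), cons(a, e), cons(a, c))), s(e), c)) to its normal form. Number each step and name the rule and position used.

s(e)

1. s(m(cons(m(cons(q(s(e)), cons(a, c)), cons(cons(c, e), cons(a, c)), e), m(cons(cons(q(s(a)), c), cons(a, c)), cons(a, e), cons(a, c))), s(e), c))  →  s(m(cons(q(s(e)), m(cons(cons(q(s(a)), c), cons(a, c)), cons(a, e), cons(a, c))), s(e), c))   [R7 at 1.1.1]
2. s(m(cons(q(s(e)), m(cons(cons(q(s(a)), c), cons(a, c)), cons(a, e), cons(a, c))), s(e), c))  →  s(m(cons(e, m(cons(cons(q(s(a)), c), cons(a, c)), cons(a, e), cons(a, c))), s(e), c))   [R6 at 1.1.1]
3. s(m(cons(e, m(cons(cons(q(s(a)), c), cons(a, c)), cons(a, e), cons(a, c))), s(e), c))  →  s(m(cons(e, cons(q(s(a)), c)), s(e), c))   [R7 at 1.1.2]
4. s(m(cons(e, cons(q(s(a)), c)), s(e), c))  →  s(m(cons(e, cons(a, c)), s(e), c))   [R6 at 1.1.2.1]
5. s(m(cons(e, cons(a, c)), s(e), c))  →  s(e)   [R7 at 1]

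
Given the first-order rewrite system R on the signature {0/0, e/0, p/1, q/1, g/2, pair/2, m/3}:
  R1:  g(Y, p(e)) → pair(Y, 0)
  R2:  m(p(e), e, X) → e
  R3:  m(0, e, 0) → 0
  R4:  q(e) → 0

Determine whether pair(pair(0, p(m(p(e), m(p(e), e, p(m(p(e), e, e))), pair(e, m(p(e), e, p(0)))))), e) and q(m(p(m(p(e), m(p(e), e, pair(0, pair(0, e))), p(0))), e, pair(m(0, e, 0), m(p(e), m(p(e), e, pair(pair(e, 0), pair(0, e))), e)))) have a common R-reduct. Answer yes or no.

no — NF(t₁) = pair(pair(0, p(e)), e), NF(t₂) = 0

Reduce t₁ = pair(pair(0, p(m(p(e), m(p(e), e, p(m(p(e), e, e))), pair(e, m(p(e), e, p(0)))))), e):
1. pair(pair(0, p(m(p(e), m(p(e), e, p(m(p(e), e, e))), pair(e, m(p(e), e, p(0)))))), e)  →  pair(pair(0, p(m(p(e), e, pair(e, m(p(e), e, p(0)))))), e)   [R2 at 1.2.1.2]
2. pair(pair(0, p(m(p(e), e, pair(e, m(p(e), e, p(0)))))), e)  →  pair(pair(0, p(e)), e)   [R2 at 1.2.1]

Reduce t₂ = q(m(p(m(p(e), m(p(e), e, pair(0, pair(0, e))), p(0))), e, pair(m(0, e, 0), m(p(e), m(p(e), e, pair(pair(e, 0), pair(0, e))), e)))):
1. q(m(p(m(p(e), m(p(e), e, pair(0, pair(0, e))), p(0))), e, pair(m(0, e, 0), m(p(e), m(p(e), e, pair(pair(e, 0), pair(0, e))), e))))  →  q(m(p(m(p(e), e, p(0))), e, pair(m(0, e, 0), m(p(e), m(p(e), e, pair(pair(e, 0), pair(0, e))), e))))   [R2 at 1.1.1.2]
2. q(m(p(m(p(e), e, p(0))), e, pair(m(0, e, 0), m(p(e), m(p(e), e, pair(pair(e, 0), pair(0, e))), e))))  →  q(m(p(e), e, pair(m(0, e, 0), m(p(e), m(p(e), e, pair(pair(e, 0), pair(0, e))), e))))   [R2 at 1.1.1]
3. q(m(p(e), e, pair(m(0, e, 0), m(p(e), m(p(e), e, pair(pair(e, 0), pair(0, e))), e))))  →  q(e)   [R2 at 1]
4. q(e)  →  0   [R4 at ε]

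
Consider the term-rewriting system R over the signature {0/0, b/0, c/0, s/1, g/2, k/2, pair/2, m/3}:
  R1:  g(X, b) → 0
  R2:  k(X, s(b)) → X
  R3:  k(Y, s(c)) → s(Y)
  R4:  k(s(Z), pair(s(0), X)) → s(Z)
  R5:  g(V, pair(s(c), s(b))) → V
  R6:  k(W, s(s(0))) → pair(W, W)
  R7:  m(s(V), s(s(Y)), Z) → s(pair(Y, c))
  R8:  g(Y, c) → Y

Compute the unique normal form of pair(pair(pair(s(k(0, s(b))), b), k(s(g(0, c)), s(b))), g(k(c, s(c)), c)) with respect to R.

1. pair(pair(pair(s(k(0, s(b))), b), k(s(g(0, c)), s(b))), g(k(c, s(c)), c))  →  pair(pair(pair(s(0), b), k(s(g(0, c)), s(b))), g(k(c, s(c)), c))   [R2 at 1.1.1.1]
2. pair(pair(pair(s(0), b), k(s(g(0, c)), s(b))), g(k(c, s(c)), c))  →  pair(pair(pair(s(0), b), s(g(0, c))), g(k(c, s(c)), c))   [R2 at 1.2]
3. pair(pair(pair(s(0), b), s(g(0, c))), g(k(c, s(c)), c))  →  pair(pair(pair(s(0), b), s(0)), g(k(c, s(c)), c))   [R8 at 1.2.1]
4. pair(pair(pair(s(0), b), s(0)), g(k(c, s(c)), c))  →  pair(pair(pair(s(0), b), s(0)), k(c, s(c)))   [R8 at 2]
5. pair(pair(pair(s(0), b), s(0)), k(c, s(c)))  →  pair(pair(pair(s(0), b), s(0)), s(c))   [R3 at 2]

pair(pair(pair(s(0), b), s(0)), s(c))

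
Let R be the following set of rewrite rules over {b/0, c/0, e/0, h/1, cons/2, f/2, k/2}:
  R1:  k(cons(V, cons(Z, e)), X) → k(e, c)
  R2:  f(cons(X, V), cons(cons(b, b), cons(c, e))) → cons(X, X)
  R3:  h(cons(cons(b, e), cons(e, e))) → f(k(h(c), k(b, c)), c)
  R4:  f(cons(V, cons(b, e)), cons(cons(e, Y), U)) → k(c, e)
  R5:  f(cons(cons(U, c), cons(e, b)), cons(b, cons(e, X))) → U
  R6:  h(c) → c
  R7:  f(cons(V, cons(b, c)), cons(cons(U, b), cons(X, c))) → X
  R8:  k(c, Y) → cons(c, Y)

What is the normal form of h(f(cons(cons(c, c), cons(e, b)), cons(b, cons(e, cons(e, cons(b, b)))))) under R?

c

1. h(f(cons(cons(c, c), cons(e, b)), cons(b, cons(e, cons(e, cons(b, b))))))  →  h(c)   [R5 at 1]
2. h(c)  →  c   [R6 at ε]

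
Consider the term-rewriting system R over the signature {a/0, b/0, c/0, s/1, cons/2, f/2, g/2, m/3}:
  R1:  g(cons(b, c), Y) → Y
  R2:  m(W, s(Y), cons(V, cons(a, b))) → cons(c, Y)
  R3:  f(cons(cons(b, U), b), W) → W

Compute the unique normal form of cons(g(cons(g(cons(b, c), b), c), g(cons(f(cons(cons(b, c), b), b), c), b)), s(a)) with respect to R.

cons(b, s(a))

1. cons(g(cons(g(cons(b, c), b), c), g(cons(f(cons(cons(b, c), b), b), c), b)), s(a))  →  cons(g(cons(b, c), g(cons(f(cons(cons(b, c), b), b), c), b)), s(a))   [R1 at 1.1.1]
2. cons(g(cons(b, c), g(cons(f(cons(cons(b, c), b), b), c), b)), s(a))  →  cons(g(cons(f(cons(cons(b, c), b), b), c), b), s(a))   [R1 at 1]
3. cons(g(cons(f(cons(cons(b, c), b), b), c), b), s(a))  →  cons(g(cons(b, c), b), s(a))   [R3 at 1.1.1]
4. cons(g(cons(b, c), b), s(a))  →  cons(b, s(a))   [R1 at 1]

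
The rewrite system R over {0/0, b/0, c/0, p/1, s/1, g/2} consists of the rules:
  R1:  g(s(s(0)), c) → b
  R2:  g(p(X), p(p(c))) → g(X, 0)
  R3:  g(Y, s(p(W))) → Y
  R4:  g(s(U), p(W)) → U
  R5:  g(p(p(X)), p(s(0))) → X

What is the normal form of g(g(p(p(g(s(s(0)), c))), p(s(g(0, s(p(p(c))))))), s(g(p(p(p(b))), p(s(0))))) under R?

1. g(g(p(p(g(s(s(0)), c))), p(s(g(0, s(p(p(c))))))), s(g(p(p(p(b))), p(s(0)))))  →  g(g(p(p(b)), p(s(g(0, s(p(p(c))))))), s(g(p(p(p(b))), p(s(0)))))   [R1 at 1.1.1.1]
2. g(g(p(p(b)), p(s(g(0, s(p(p(c))))))), s(g(p(p(p(b))), p(s(0)))))  →  g(g(p(p(b)), p(s(0))), s(g(p(p(p(b))), p(s(0)))))   [R3 at 1.2.1.1]
3. g(g(p(p(b)), p(s(0))), s(g(p(p(p(b))), p(s(0)))))  →  g(b, s(g(p(p(p(b))), p(s(0)))))   [R5 at 1]
4. g(b, s(g(p(p(p(b))), p(s(0)))))  →  g(b, s(p(b)))   [R5 at 2.1]
5. g(b, s(p(b)))  →  b   [R3 at ε]

b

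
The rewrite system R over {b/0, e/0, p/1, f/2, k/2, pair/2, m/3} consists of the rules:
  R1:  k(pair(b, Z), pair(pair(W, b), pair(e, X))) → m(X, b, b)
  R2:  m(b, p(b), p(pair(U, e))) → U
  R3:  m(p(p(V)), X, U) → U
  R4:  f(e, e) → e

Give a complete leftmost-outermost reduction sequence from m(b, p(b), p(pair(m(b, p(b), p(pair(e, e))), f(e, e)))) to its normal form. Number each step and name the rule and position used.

1. m(b, p(b), p(pair(m(b, p(b), p(pair(e, e))), f(e, e))))  →  m(b, p(b), p(pair(e, f(e, e))))   [R2 at 3.1.1]
2. m(b, p(b), p(pair(e, f(e, e))))  →  m(b, p(b), p(pair(e, e)))   [R4 at 3.1.2]
3. m(b, p(b), p(pair(e, e)))  →  e   [R2 at ε]

e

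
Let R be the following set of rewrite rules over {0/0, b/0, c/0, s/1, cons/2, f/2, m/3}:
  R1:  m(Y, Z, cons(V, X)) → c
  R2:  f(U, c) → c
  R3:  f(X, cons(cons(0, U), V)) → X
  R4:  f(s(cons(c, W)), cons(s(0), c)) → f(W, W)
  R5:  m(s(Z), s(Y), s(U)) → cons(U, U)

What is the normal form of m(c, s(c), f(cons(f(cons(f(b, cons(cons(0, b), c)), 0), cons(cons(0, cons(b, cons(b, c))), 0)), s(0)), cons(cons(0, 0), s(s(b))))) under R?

1. m(c, s(c), f(cons(f(cons(f(b, cons(cons(0, b), c)), 0), cons(cons(0, cons(b, cons(b, c))), 0)), s(0)), cons(cons(0, 0), s(s(b)))))  →  m(c, s(c), cons(f(cons(f(b, cons(cons(0, b), c)), 0), cons(cons(0, cons(b, cons(b, c))), 0)), s(0)))   [R3 at 3]
2. m(c, s(c), cons(f(cons(f(b, cons(cons(0, b), c)), 0), cons(cons(0, cons(b, cons(b, c))), 0)), s(0)))  →  c   [R1 at ε]

c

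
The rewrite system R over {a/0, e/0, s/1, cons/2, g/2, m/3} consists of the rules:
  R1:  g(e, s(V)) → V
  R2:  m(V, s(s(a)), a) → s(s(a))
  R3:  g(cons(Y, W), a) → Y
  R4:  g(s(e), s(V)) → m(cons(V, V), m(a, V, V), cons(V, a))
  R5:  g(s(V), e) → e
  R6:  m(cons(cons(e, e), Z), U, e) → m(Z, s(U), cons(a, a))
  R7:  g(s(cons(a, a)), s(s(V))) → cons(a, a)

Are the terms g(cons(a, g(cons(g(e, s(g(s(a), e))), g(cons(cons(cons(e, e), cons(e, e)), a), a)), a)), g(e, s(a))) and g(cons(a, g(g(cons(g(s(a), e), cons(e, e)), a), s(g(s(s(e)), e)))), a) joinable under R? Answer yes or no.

Reduce t₁ = g(cons(a, g(cons(g(e, s(g(s(a), e))), g(cons(cons(cons(e, e), cons(e, e)), a), a)), a)), g(e, s(a))):
1. g(cons(a, g(cons(g(e, s(g(s(a), e))), g(cons(cons(cons(e, e), cons(e, e)), a), a)), a)), g(e, s(a)))  →  g(cons(a, g(e, s(g(s(a), e)))), g(e, s(a)))   [R3 at 1.2]
2. g(cons(a, g(e, s(g(s(a), e)))), g(e, s(a)))  →  g(cons(a, g(s(a), e)), g(e, s(a)))   [R1 at 1.2]
3. g(cons(a, g(s(a), e)), g(e, s(a)))  →  g(cons(a, e), g(e, s(a)))   [R5 at 1.2]
4. g(cons(a, e), g(e, s(a)))  →  g(cons(a, e), a)   [R1 at 2]
5. g(cons(a, e), a)  →  a   [R3 at ε]

Reduce t₂ = g(cons(a, g(g(cons(g(s(a), e), cons(e, e)), a), s(g(s(s(e)), e)))), a):
1. g(cons(a, g(g(cons(g(s(a), e), cons(e, e)), a), s(g(s(s(e)), e)))), a)  →  a   [R3 at ε]

yes — NF(t₁) = a, NF(t₂) = a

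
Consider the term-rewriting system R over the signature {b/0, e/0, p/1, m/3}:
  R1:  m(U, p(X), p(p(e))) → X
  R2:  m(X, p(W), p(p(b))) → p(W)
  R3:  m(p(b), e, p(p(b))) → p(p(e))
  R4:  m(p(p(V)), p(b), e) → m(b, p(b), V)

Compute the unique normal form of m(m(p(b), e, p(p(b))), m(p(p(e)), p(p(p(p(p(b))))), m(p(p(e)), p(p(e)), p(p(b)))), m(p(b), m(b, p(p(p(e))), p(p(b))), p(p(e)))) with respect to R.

p(p(p(b)))

1. m(m(p(b), e, p(p(b))), m(p(p(e)), p(p(p(p(p(b))))), m(p(p(e)), p(p(e)), p(p(b)))), m(p(b), m(b, p(p(p(e))), p(p(b))), p(p(e))))  →  m(p(p(e)), m(p(p(e)), p(p(p(p(p(b))))), m(p(p(e)), p(p(e)), p(p(b)))), m(p(b), m(b, p(p(p(e))), p(p(b))), p(p(e))))   [R3 at 1]
2. m(p(p(e)), m(p(p(e)), p(p(p(p(p(b))))), m(p(p(e)), p(p(e)), p(p(b)))), m(p(b), m(b, p(p(p(e))), p(p(b))), p(p(e))))  →  m(p(p(e)), m(p(p(e)), p(p(p(p(p(b))))), p(p(e))), m(p(b), m(b, p(p(p(e))), p(p(b))), p(p(e))))   [R2 at 2.3]
3. m(p(p(e)), m(p(p(e)), p(p(p(p(p(b))))), p(p(e))), m(p(b), m(b, p(p(p(e))), p(p(b))), p(p(e))))  →  m(p(p(e)), p(p(p(p(b)))), m(p(b), m(b, p(p(p(e))), p(p(b))), p(p(e))))   [R1 at 2]
4. m(p(p(e)), p(p(p(p(b)))), m(p(b), m(b, p(p(p(e))), p(p(b))), p(p(e))))  →  m(p(p(e)), p(p(p(p(b)))), m(p(b), p(p(p(e))), p(p(e))))   [R2 at 3.2]
5. m(p(p(e)), p(p(p(p(b)))), m(p(b), p(p(p(e))), p(p(e))))  →  m(p(p(e)), p(p(p(p(b)))), p(p(e)))   [R1 at 3]
6. m(p(p(e)), p(p(p(p(b)))), p(p(e)))  →  p(p(p(b)))   [R1 at ε]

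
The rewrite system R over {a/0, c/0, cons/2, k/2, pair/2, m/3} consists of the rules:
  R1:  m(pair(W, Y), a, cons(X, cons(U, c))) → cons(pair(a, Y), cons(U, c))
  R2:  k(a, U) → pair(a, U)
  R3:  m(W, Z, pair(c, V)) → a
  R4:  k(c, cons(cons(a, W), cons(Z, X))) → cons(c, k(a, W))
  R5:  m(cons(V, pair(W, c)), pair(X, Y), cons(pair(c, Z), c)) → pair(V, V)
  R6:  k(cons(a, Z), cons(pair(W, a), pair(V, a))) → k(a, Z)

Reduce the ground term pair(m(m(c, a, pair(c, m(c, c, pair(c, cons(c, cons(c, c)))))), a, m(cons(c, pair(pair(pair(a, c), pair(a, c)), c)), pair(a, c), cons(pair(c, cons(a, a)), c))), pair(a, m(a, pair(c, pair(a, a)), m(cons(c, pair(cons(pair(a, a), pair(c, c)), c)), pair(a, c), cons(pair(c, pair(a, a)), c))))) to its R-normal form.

1. pair(m(m(c, a, pair(c, m(c, c, pair(c, cons(c, cons(c, c)))))), a, m(cons(c, pair(pair(pair(a, c), pair(a, c)), c)), pair(a, c), cons(pair(c, cons(a, a)), c))), pair(a, m(a, pair(c, pair(a, a)), m(cons(c, pair(cons(pair(a, a), pair(c, c)), c)), pair(a, c), cons(pair(c, pair(a, a)), c)))))  →  pair(m(a, a, m(cons(c, pair(pair(pair(a, c), pair(a, c)), c)), pair(a, c), cons(pair(c, cons(a, a)), c))), pair(a, m(a, pair(c, pair(a, a)), m(cons(c, pair(cons(pair(a, a), pair(c, c)), c)), pair(a, c), cons(pair(c, pair(a, a)), c)))))   [R3 at 1.1]
2. pair(m(a, a, m(cons(c, pair(pair(pair(a, c), pair(a, c)), c)), pair(a, c), cons(pair(c, cons(a, a)), c))), pair(a, m(a, pair(c, pair(a, a)), m(cons(c, pair(cons(pair(a, a), pair(c, c)), c)), pair(a, c), cons(pair(c, pair(a, a)), c)))))  →  pair(m(a, a, pair(c, c)), pair(a, m(a, pair(c, pair(a, a)), m(cons(c, pair(cons(pair(a, a), pair(c, c)), c)), pair(a, c), cons(pair(c, pair(a, a)), c)))))   [R5 at 1.3]
3. pair(m(a, a, pair(c, c)), pair(a, m(a, pair(c, pair(a, a)), m(cons(c, pair(cons(pair(a, a), pair(c, c)), c)), pair(a, c), cons(pair(c, pair(a, a)), c)))))  →  pair(a, pair(a, m(a, pair(c, pair(a, a)), m(cons(c, pair(cons(pair(a, a), pair(c, c)), c)), pair(a, c), cons(pair(c, pair(a, a)), c)))))   [R3 at 1]
4. pair(a, pair(a, m(a, pair(c, pair(a, a)), m(cons(c, pair(cons(pair(a, a), pair(c, c)), c)), pair(a, c), cons(pair(c, pair(a, a)), c)))))  →  pair(a, pair(a, m(a, pair(c, pair(a, a)), pair(c, c))))   [R5 at 2.2.3]
5. pair(a, pair(a, m(a, pair(c, pair(a, a)), pair(c, c))))  →  pair(a, pair(a, a))   [R3 at 2.2]

pair(a, pair(a, a))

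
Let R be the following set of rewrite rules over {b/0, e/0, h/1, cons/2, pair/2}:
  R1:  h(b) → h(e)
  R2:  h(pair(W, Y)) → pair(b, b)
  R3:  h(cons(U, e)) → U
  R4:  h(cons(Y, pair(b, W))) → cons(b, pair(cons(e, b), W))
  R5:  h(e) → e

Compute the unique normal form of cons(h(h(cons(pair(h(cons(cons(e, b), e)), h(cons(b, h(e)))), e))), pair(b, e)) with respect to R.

cons(pair(b, b), pair(b, e))

1. cons(h(h(cons(pair(h(cons(cons(e, b), e)), h(cons(b, h(e)))), e))), pair(b, e))  →  cons(h(pair(h(cons(cons(e, b), e)), h(cons(b, h(e))))), pair(b, e))   [R3 at 1.1]
2. cons(h(pair(h(cons(cons(e, b), e)), h(cons(b, h(e))))), pair(b, e))  →  cons(pair(b, b), pair(b, e))   [R2 at 1]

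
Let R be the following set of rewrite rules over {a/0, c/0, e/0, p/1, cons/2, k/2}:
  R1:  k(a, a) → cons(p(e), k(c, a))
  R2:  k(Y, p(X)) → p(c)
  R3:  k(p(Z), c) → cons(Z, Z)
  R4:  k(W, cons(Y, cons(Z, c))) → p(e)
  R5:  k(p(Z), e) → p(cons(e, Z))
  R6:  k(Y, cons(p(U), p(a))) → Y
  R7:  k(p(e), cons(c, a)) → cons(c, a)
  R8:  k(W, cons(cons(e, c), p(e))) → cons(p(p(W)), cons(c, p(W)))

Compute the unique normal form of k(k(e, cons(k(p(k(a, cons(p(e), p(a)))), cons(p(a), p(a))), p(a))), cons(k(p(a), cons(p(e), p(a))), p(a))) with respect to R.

e

1. k(k(e, cons(k(p(k(a, cons(p(e), p(a)))), cons(p(a), p(a))), p(a))), cons(k(p(a), cons(p(e), p(a))), p(a)))  →  k(k(e, cons(p(k(a, cons(p(e), p(a)))), p(a))), cons(k(p(a), cons(p(e), p(a))), p(a)))   [R6 at 1.2.1]
2. k(k(e, cons(p(k(a, cons(p(e), p(a)))), p(a))), cons(k(p(a), cons(p(e), p(a))), p(a)))  →  k(e, cons(k(p(a), cons(p(e), p(a))), p(a)))   [R6 at 1]
3. k(e, cons(k(p(a), cons(p(e), p(a))), p(a)))  →  k(e, cons(p(a), p(a)))   [R6 at 2.1]
4. k(e, cons(p(a), p(a)))  →  e   [R6 at ε]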